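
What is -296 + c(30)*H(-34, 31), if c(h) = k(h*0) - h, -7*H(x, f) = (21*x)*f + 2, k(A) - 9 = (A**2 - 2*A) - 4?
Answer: -555372/7 ≈ -79339.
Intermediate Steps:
k(A) = 5 + A**2 - 2*A (k(A) = 9 + ((A**2 - 2*A) - 4) = 9 + (-4 + A**2 - 2*A) = 5 + A**2 - 2*A)
H(x, f) = -2/7 - 3*f*x (H(x, f) = -((21*x)*f + 2)/7 = -(21*f*x + 2)/7 = -(2 + 21*f*x)/7 = -2/7 - 3*f*x)
c(h) = 5 - h (c(h) = (5 + (h*0)**2 - 2*h*0) - h = (5 + 0**2 - 2*0) - h = (5 + 0 + 0) - h = 5 - h)
-296 + c(30)*H(-34, 31) = -296 + (5 - 1*30)*(-2/7 - 3*31*(-34)) = -296 + (5 - 30)*(-2/7 + 3162) = -296 - 25*22132/7 = -296 - 553300/7 = -555372/7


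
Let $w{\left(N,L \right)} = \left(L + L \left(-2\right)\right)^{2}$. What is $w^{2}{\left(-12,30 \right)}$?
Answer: $810000$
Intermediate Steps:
$w{\left(N,L \right)} = L^{2}$ ($w{\left(N,L \right)} = \left(L - 2 L\right)^{2} = \left(- L\right)^{2} = L^{2}$)
$w^{2}{\left(-12,30 \right)} = \left(30^{2}\right)^{2} = 900^{2} = 810000$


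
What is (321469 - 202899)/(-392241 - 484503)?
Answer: -59285/438372 ≈ -0.13524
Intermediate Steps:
(321469 - 202899)/(-392241 - 484503) = 118570/(-876744) = 118570*(-1/876744) = -59285/438372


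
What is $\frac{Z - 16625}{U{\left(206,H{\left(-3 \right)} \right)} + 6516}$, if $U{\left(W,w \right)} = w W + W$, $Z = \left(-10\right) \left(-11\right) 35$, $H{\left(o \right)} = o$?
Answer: $- \frac{1825}{872} \approx -2.0929$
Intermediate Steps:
$Z = 3850$ ($Z = 110 \cdot 35 = 3850$)
$U{\left(W,w \right)} = W + W w$ ($U{\left(W,w \right)} = W w + W = W + W w$)
$\frac{Z - 16625}{U{\left(206,H{\left(-3 \right)} \right)} + 6516} = \frac{3850 - 16625}{206 \left(1 - 3\right) + 6516} = - \frac{12775}{206 \left(-2\right) + 6516} = - \frac{12775}{-412 + 6516} = - \frac{12775}{6104} = \left(-12775\right) \frac{1}{6104} = - \frac{1825}{872}$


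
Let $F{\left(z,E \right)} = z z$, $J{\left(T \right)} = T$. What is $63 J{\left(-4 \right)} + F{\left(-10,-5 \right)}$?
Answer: $-152$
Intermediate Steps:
$F{\left(z,E \right)} = z^{2}$
$63 J{\left(-4 \right)} + F{\left(-10,-5 \right)} = 63 \left(-4\right) + \left(-10\right)^{2} = -252 + 100 = -152$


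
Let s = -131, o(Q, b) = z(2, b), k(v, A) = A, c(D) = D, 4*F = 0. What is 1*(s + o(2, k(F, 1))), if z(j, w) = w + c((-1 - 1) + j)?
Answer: -130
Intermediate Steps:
F = 0 (F = (1/4)*0 = 0)
z(j, w) = -2 + j + w (z(j, w) = w + ((-1 - 1) + j) = w + (-2 + j) = -2 + j + w)
o(Q, b) = b (o(Q, b) = -2 + 2 + b = b)
1*(s + o(2, k(F, 1))) = 1*(-131 + 1) = 1*(-130) = -130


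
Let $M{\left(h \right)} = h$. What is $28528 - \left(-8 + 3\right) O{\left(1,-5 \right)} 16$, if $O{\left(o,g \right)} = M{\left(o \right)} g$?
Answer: $28128$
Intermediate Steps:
$O{\left(o,g \right)} = g o$ ($O{\left(o,g \right)} = o g = g o$)
$28528 - \left(-8 + 3\right) O{\left(1,-5 \right)} 16 = 28528 - \left(-8 + 3\right) \left(\left(-5\right) 1\right) 16 = 28528 - \left(-5\right) \left(-5\right) 16 = 28528 - 25 \cdot 16 = 28528 - 400 = 28128$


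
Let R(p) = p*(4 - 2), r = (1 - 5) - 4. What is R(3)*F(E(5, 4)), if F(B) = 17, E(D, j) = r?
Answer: 102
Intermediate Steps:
r = -8 (r = -4 - 4 = -8)
R(p) = 2*p (R(p) = p*2 = 2*p)
E(D, j) = -8
R(3)*F(E(5, 4)) = (2*3)*17 = 6*17 = 102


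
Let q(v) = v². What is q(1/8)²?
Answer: 1/4096 ≈ 0.00024414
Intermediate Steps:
q(1/8)² = ((1/8)²)² = ((1*(⅛))²)² = ((⅛)²)² = (1/64)² = 1/4096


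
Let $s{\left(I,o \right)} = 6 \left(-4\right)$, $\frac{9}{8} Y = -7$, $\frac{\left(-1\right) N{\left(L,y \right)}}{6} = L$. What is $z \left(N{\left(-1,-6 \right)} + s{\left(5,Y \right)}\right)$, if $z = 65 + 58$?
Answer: $-2214$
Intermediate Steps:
$N{\left(L,y \right)} = - 6 L$
$Y = - \frac{56}{9}$ ($Y = \frac{8}{9} \left(-7\right) = - \frac{56}{9} \approx -6.2222$)
$s{\left(I,o \right)} = -24$
$z = 123$
$z \left(N{\left(-1,-6 \right)} + s{\left(5,Y \right)}\right) = 123 \left(\left(-6\right) \left(-1\right) - 24\right) = 123 \left(6 - 24\right) = 123 \left(-18\right) = -2214$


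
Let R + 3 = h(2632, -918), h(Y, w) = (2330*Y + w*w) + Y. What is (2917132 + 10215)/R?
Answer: 2927347/6977913 ≈ 0.41952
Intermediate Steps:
h(Y, w) = w**2 + 2331*Y (h(Y, w) = (2330*Y + w**2) + Y = (w**2 + 2330*Y) + Y = w**2 + 2331*Y)
R = 6977913 (R = -3 + ((-918)**2 + 2331*2632) = -3 + (842724 + 6135192) = -3 + 6977916 = 6977913)
(2917132 + 10215)/R = (2917132 + 10215)/6977913 = 2927347*(1/6977913) = 2927347/6977913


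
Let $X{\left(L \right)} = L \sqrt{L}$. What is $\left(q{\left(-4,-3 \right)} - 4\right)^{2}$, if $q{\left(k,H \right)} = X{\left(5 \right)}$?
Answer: $141 - 40 \sqrt{5} \approx 51.557$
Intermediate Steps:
$X{\left(L \right)} = L^{\frac{3}{2}}$
$q{\left(k,H \right)} = 5 \sqrt{5}$ ($q{\left(k,H \right)} = 5^{\frac{3}{2}} = 5 \sqrt{5}$)
$\left(q{\left(-4,-3 \right)} - 4\right)^{2} = \left(5 \sqrt{5} - 4\right)^{2} = \left(-4 + 5 \sqrt{5}\right)^{2}$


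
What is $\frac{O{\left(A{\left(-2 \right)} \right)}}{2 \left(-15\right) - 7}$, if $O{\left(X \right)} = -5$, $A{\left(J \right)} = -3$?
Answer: $\frac{5}{37} \approx 0.13514$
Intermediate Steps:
$\frac{O{\left(A{\left(-2 \right)} \right)}}{2 \left(-15\right) - 7} = - \frac{5}{2 \left(-15\right) - 7} = - \frac{5}{-30 - 7} = - \frac{5}{-37} = \left(-5\right) \left(- \frac{1}{37}\right) = \frac{5}{37}$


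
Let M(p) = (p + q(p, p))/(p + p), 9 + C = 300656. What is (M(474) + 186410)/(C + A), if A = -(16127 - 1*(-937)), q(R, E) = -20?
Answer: 88358567/134418342 ≈ 0.65734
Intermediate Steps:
C = 300647 (C = -9 + 300656 = 300647)
M(p) = (-20 + p)/(2*p) (M(p) = (p - 20)/(p + p) = (-20 + p)/((2*p)) = (-20 + p)*(1/(2*p)) = (-20 + p)/(2*p))
A = -17064 (A = -(16127 + 937) = -1*17064 = -17064)
(M(474) + 186410)/(C + A) = ((1/2)*(-20 + 474)/474 + 186410)/(300647 - 17064) = ((1/2)*(1/474)*454 + 186410)/283583 = (227/474 + 186410)*(1/283583) = (88358567/474)*(1/283583) = 88358567/134418342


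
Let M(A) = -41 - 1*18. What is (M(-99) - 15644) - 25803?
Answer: -41506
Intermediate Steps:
M(A) = -59 (M(A) = -41 - 18 = -59)
(M(-99) - 15644) - 25803 = (-59 - 15644) - 25803 = -15703 - 25803 = -41506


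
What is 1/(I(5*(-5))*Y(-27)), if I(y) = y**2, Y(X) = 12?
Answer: 1/7500 ≈ 0.00013333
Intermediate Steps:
1/(I(5*(-5))*Y(-27)) = 1/((5*(-5))**2*12) = 1/((-25)**2*12) = 1/(625*12) = 1/7500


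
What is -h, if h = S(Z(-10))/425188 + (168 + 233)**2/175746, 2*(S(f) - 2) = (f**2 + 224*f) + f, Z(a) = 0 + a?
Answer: -34091040065/37362545124 ≈ -0.91244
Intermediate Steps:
Z(a) = a
S(f) = 2 + f**2/2 + 225*f/2 (S(f) = 2 + ((f**2 + 224*f) + f)/2 = 2 + (f**2 + 225*f)/2 = 2 + (f**2/2 + 225*f/2) = 2 + f**2/2 + 225*f/2)
h = 34091040065/37362545124 (h = (2 + (1/2)*(-10)**2 + (225/2)*(-10))/425188 + (168 + 233)**2/175746 = (2 + (1/2)*100 - 1125)*(1/425188) + 401**2*(1/175746) = (2 + 50 - 1125)*(1/425188) + 160801*(1/175746) = -1073*1/425188 + 160801/175746 = -1073/425188 + 160801/175746 = 34091040065/37362545124 ≈ 0.91244)
-h = -1*34091040065/37362545124 = -34091040065/37362545124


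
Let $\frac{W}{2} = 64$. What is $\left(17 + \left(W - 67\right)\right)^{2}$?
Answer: $6084$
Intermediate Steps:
$W = 128$ ($W = 2 \cdot 64 = 128$)
$\left(17 + \left(W - 67\right)\right)^{2} = \left(17 + \left(128 - 67\right)\right)^{2} = \left(17 + 61\right)^{2} = 78^{2} = 6084$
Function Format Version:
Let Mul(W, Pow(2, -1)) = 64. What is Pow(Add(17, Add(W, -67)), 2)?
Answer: 6084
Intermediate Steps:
W = 128 (W = Mul(2, 64) = 128)
Pow(Add(17, Add(W, -67)), 2) = Pow(Add(17, Add(128, -67)), 2) = Pow(Add(17, 61), 2) = Pow(78, 2) = 6084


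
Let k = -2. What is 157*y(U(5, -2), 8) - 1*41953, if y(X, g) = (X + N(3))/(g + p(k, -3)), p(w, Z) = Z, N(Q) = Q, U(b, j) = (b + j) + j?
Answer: -209137/5 ≈ -41827.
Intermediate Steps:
U(b, j) = b + 2*j
y(X, g) = (3 + X)/(-3 + g) (y(X, g) = (X + 3)/(g - 3) = (3 + X)/(-3 + g))
157*y(U(5, -2), 8) - 1*41953 = 157*((3 + (5 + 2*(-2)))/(-3 + 8)) - 1*41953 = 157*((3 + (5 - 4))/5) - 41953 = 157*((3 + 1)/5) - 41953 = 157*((1/5)*4) - 41953 = 157*(4/5) - 41953 = 628/5 - 41953 = -209137/5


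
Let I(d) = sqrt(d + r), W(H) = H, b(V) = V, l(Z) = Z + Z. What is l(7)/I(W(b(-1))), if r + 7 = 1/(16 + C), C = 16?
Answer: -56*I*sqrt(510)/255 ≈ -4.9594*I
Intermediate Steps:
l(Z) = 2*Z
r = -223/32 (r = -7 + 1/(16 + 16) = -7 + 1/32 = -223/32 ≈ -6.9688)
I(d) = sqrt(-223/32 + d) (I(d) = sqrt(d - 223/32) = sqrt(-223/32 + d))
l(7)/I(W(b(-1))) = (2*7)/((sqrt(-446 + 64*(-1))/8)) = 14/((sqrt(-446 - 64)/8)) = 14/((sqrt(-510)/8)) = 14/(((I*sqrt(510))/8)) = 14/((I*sqrt(510)/8)) = 14*(-4*I*sqrt(510)/255) = -56*I*sqrt(510)/255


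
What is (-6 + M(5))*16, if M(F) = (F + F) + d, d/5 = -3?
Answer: -176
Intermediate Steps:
d = -15 (d = 5*(-3) = -15)
M(F) = -15 + 2*F (M(F) = (F + F) - 15 = 2*F - 15 = -15 + 2*F)
(-6 + M(5))*16 = (-6 + (-15 + 2*5))*16 = (-6 + (-15 + 10))*16 = (-6 - 5)*16 = -11*16 = -176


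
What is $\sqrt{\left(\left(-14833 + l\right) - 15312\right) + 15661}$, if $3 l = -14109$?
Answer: $i \sqrt{19187} \approx 138.52 i$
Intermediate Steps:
$l = -4703$ ($l = \frac{1}{3} \left(-14109\right) = -4703$)
$\sqrt{\left(\left(-14833 + l\right) - 15312\right) + 15661} = \sqrt{\left(\left(-14833 - 4703\right) - 15312\right) + 15661} = \sqrt{\left(-19536 - 15312\right) + 15661} = \sqrt{-34848 + 15661} = \sqrt{-19187} = i \sqrt{19187}$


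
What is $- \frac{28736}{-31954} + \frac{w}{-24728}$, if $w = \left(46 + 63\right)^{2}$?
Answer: $\frac{165469167}{395079256} \approx 0.41883$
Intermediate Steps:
$w = 11881$ ($w = 109^{2} = 11881$)
$- \frac{28736}{-31954} + \frac{w}{-24728} = - \frac{28736}{-31954} + \frac{11881}{-24728} = \left(-28736\right) \left(- \frac{1}{31954}\right) + 11881 \left(- \frac{1}{24728}\right) = \frac{14368}{15977} - \frac{11881}{24728} = \frac{165469167}{395079256}$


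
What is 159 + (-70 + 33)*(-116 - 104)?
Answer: 8299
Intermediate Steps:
159 + (-70 + 33)*(-116 - 104) = 159 - 37*(-220) = 159 + 8140 = 8299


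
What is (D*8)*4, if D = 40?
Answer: 1280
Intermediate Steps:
(D*8)*4 = (40*8)*4 = 320*4 = 1280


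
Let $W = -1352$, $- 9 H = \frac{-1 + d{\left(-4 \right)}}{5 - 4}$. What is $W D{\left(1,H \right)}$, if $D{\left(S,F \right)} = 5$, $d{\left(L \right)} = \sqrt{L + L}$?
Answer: $-6760$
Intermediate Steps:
$d{\left(L \right)} = \sqrt{2} \sqrt{L}$ ($d{\left(L \right)} = \sqrt{2 L} = \sqrt{2} \sqrt{L}$)
$H = \frac{1}{9} - \frac{2 i \sqrt{2}}{9}$ ($H = - \frac{\left(-1 + \sqrt{2} \sqrt{-4}\right) \frac{1}{5 - 4}}{9} = - \frac{\left(-1 + \sqrt{2} \cdot 2 i\right) 1^{-1}}{9} = - \frac{\left(-1 + 2 i \sqrt{2}\right) 1}{9} = - \frac{-1 + 2 i \sqrt{2}}{9} = \frac{1}{9} - \frac{2 i \sqrt{2}}{9} \approx 0.11111 - 0.31427 i$)
$W D{\left(1,H \right)} = \left(-1352\right) 5 = -6760$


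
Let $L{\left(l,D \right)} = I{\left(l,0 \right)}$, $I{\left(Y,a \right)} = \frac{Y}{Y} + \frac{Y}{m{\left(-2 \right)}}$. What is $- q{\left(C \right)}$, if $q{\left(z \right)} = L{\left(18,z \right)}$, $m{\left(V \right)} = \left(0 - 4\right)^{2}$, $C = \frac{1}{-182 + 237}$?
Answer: $- \frac{17}{8} \approx -2.125$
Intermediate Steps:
$C = \frac{1}{55} \approx 0.018182$
$m{\left(V \right)} = 16$ ($m{\left(V \right)} = \left(-4\right)^{2} = 16$)
$I{\left(Y,a \right)} = 1 + \frac{Y}{16}$ ($I{\left(Y,a \right)} = \frac{Y}{Y} + \frac{Y}{16} = 1 + Y \frac{1}{16} = 1 + \frac{Y}{16}$)
$L{\left(l,D \right)} = 1 + \frac{l}{16}$
$q{\left(z \right)} = \frac{17}{8}$ ($q{\left(z \right)} = 1 + \frac{1}{16} \cdot 18 = 1 + \frac{9}{8} = \frac{17}{8}$)
$- q{\left(C \right)} = \left(-1\right) \frac{17}{8} = - \frac{17}{8}$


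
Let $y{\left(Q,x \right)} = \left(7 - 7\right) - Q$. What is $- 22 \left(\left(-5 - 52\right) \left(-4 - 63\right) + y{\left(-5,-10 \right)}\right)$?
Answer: $-84128$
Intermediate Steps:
$y{\left(Q,x \right)} = - Q$ ($y{\left(Q,x \right)} = \left(7 - 7\right) - Q = 0 - Q = - Q$)
$- 22 \left(\left(-5 - 52\right) \left(-4 - 63\right) + y{\left(-5,-10 \right)}\right) = - 22 \left(\left(-5 - 52\right) \left(-4 - 63\right) - -5\right) = - 22 \left(\left(-57\right) \left(-67\right) + 5\right) = - 22 \left(3819 + 5\right) = \left(-22\right) 3824 = -84128$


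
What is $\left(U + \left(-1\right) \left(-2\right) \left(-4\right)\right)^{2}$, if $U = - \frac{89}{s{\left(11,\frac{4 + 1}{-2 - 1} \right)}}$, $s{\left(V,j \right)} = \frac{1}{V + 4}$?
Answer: $1803649$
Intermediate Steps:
$s{\left(V,j \right)} = \frac{1}{4 + V}$
$U = -1335$ ($U = - \frac{89}{\frac{1}{4 + 11}} = - \frac{89}{\frac{1}{15}} = - 89 \frac{1}{\frac{1}{15}} = \left(-89\right) 15 = -1335$)
$\left(U + \left(-1\right) \left(-2\right) \left(-4\right)\right)^{2} = \left(-1335 + \left(-1\right) \left(-2\right) \left(-4\right)\right)^{2} = \left(-1335 + 2 \left(-4\right)\right)^{2} = \left(-1335 - 8\right)^{2} = \left(-1343\right)^{2} = 1803649$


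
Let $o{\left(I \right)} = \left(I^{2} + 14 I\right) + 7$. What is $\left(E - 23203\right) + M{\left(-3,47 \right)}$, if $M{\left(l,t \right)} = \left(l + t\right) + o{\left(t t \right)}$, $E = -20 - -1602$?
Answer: $4889037$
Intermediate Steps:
$E = 1582$ ($E = -20 + 1602 = 1582$)
$o{\left(I \right)} = 7 + I^{2} + 14 I$
$M{\left(l,t \right)} = 7 + l + t + t^{4} + 14 t^{2}$ ($M{\left(l,t \right)} = \left(l + t\right) + \left(7 + \left(t t\right)^{2} + 14 t t\right) = \left(l + t\right) + \left(7 + \left(t^{2}\right)^{2} + 14 t^{2}\right) = \left(l + t\right) + \left(7 + t^{4} + 14 t^{2}\right) = 7 + l + t + t^{4} + 14 t^{2}$)
$\left(E - 23203\right) + M{\left(-3,47 \right)} = \left(1582 - 23203\right) + \left(7 - 3 + 47 + 47^{4} + 14 \cdot 47^{2}\right) = -21621 + \left(7 - 3 + 47 + 4879681 + 14 \cdot 2209\right) = -21621 + \left(7 - 3 + 47 + 4879681 + 30926\right) = -21621 + 4910658 = 4889037$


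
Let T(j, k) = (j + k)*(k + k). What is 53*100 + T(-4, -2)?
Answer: 5324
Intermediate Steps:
T(j, k) = 2*k*(j + k) (T(j, k) = (j + k)*(2*k) = 2*k*(j + k))
53*100 + T(-4, -2) = 53*100 + 2*(-2)*(-4 - 2) = 5300 + 2*(-2)*(-6) = 5300 + 24 = 5324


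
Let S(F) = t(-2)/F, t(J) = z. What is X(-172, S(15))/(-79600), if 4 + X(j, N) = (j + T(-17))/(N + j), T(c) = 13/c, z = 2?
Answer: 131249/3488549600 ≈ 3.7623e-5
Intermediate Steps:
t(J) = 2
S(F) = 2/F
X(j, N) = -4 + (-13/17 + j)/(N + j) (X(j, N) = -4 + (j + 13/(-17))/(N + j) = -4 + (j + 13*(-1/17))/(N + j) = -4 + (j - 13/17)/(N + j) = -4 + (-13/17 + j)/(N + j))
X(-172, S(15))/(-79600) = ((-13/17 - 8/15 - 3*(-172))/(2/15 - 172))/(-79600) = ((-13/17 - 8/15 + 516)/(2*(1/15) - 172))*(-1/79600) = ((-13/17 - 4*2/15 + 516)/(2/15 - 172))*(-1/79600) = ((-13/17 - 8/15 + 516)/(-2578/15))*(-1/79600) = -15/2578*131249/255*(-1/79600) = -131249/43826*(-1/79600) = 131249/3488549600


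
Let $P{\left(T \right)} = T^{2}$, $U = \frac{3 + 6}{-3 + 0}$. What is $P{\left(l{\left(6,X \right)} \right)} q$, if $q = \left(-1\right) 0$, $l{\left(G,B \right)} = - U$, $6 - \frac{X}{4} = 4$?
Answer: $0$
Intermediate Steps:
$X = 8$ ($X = 24 - 16 = 8$)
$U = -3$ ($U = \frac{9}{-3} = 9 \left(- \frac{1}{3}\right) = -3$)
$l{\left(G,B \right)} = 3$ ($l{\left(G,B \right)} = \left(-1\right) \left(-3\right) = 3$)
$q = 0$
$P{\left(l{\left(6,X \right)} \right)} q = 3^{2} \cdot 0 = 9 \cdot 0 = 0$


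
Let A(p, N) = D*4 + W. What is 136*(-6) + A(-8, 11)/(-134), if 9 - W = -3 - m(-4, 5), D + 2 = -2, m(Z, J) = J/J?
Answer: -109341/134 ≈ -815.98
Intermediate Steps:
m(Z, J) = 1
D = -4 (D = -2 - 2 = -4)
W = 13 (W = 9 - (-3 - 1*1) = 9 - (-3 - 1) = 9 - 1*(-4) = 9 + 4 = 13)
A(p, N) = -3 (A(p, N) = -4*4 + 13 = -16 + 13 = -3)
136*(-6) + A(-8, 11)/(-134) = 136*(-6) - 3/(-134) = -816 - 3*(-1/134) = -816 + 3/134 = -109341/134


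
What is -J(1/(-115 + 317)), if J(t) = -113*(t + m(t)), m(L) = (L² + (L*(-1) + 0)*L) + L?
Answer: 113/101 ≈ 1.1188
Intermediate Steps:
m(L) = L (m(L) = (L² + (-L + 0)*L) + L = (L² + (-L)*L) + L = (L² - L²) + L = 0 + L = L)
J(t) = -226*t (J(t) = -113*(t + t) = -226*t)
-J(1/(-115 + 317)) = -(-226)/(-115 + 317) = -(-226)/202 = -1*(-113/101) = 113/101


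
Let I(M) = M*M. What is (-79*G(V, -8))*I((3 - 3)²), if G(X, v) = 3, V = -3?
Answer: 0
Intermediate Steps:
I(M) = M²
(-79*G(V, -8))*I((3 - 3)²) = (-79*3)*((3 - 3)²)² = -237*(0²)² = -237*0² = -237*0 = 0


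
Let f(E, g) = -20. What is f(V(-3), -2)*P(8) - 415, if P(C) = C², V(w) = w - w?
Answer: -1695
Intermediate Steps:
V(w) = 0
f(V(-3), -2)*P(8) - 415 = -20*8² - 415 = -20*64 - 415 = -1280 - 415 = -1695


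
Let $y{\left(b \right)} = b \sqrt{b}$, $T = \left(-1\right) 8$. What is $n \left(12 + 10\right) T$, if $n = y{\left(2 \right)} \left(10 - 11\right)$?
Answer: $352 \sqrt{2} \approx 497.8$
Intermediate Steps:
$T = -8$
$y{\left(b \right)} = b^{\frac{3}{2}}$
$n = - 2 \sqrt{2}$ ($n = 2^{\frac{3}{2}} \left(10 - 11\right) = 2 \sqrt{2} \left(-1\right) = - 2 \sqrt{2} \approx -2.8284$)
$n \left(12 + 10\right) T = - 2 \sqrt{2} \left(12 + 10\right) \left(-8\right) = - 2 \sqrt{2} \cdot 22 \left(-8\right) = - 2 \sqrt{2} \left(-176\right) = 352 \sqrt{2}$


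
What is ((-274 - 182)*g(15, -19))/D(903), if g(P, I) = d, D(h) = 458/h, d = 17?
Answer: -3500028/229 ≈ -15284.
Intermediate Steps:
g(P, I) = 17
((-274 - 182)*g(15, -19))/D(903) = ((-274 - 182)*17)/((458/903)) = (-456*17)/((458*(1/903))) = -7752/458/903 = -7752*903/458 = -3500028/229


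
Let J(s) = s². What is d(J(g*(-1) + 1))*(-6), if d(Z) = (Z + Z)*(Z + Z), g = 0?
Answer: -24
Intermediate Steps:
d(Z) = 4*Z² (d(Z) = (2*Z)*(2*Z) = 4*Z²)
d(J(g*(-1) + 1))*(-6) = (4*((0*(-1) + 1)²)²)*(-6) = (4*((0 + 1)²)²)*(-6) = (4*(1²)²)*(-6) = (4*1²)*(-6) = (4*1)*(-6) = 4*(-6) = -24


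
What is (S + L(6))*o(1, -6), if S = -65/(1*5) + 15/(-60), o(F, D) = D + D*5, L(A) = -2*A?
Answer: 909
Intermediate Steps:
o(F, D) = 6*D (o(F, D) = D + 5*D = 6*D)
S = -53/4 (S = -65/5 + 15*(-1/60) = -65*⅕ - ¼ = -13 - ¼ = -53/4 ≈ -13.250)
(S + L(6))*o(1, -6) = (-53/4 - 2*6)*(6*(-6)) = (-53/4 - 12)*(-36) = -101/4*(-36) = 909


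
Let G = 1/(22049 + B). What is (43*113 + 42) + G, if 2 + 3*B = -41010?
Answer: 123186638/25135 ≈ 4901.0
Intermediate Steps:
B = -41012/3 (B = -⅔ + (⅓)*(-41010) = -⅔ - 13670 = -41012/3 ≈ -13671.)
G = 3/25135 (G = 1/(22049 - 41012/3) = 1/(25135/3) = 3/25135 ≈ 0.00011936)
(43*113 + 42) + G = (43*113 + 42) + 3/25135 = (4859 + 42) + 3/25135 = 4901 + 3/25135 = 123186638/25135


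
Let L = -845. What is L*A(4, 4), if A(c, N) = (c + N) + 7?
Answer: -12675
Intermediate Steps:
A(c, N) = 7 + N + c (A(c, N) = (N + c) + 7 = 7 + N + c)
L*A(4, 4) = -845*(7 + 4 + 4) = -845*15 = -12675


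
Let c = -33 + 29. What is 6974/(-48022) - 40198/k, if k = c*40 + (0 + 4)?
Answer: 37101931/144066 ≈ 257.53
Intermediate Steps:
c = -4
k = -156 (k = -4*40 + (0 + 4) = -160 + 4 = -156)
6974/(-48022) - 40198/k = 6974/(-48022) - 40198/(-156) = 6974*(-1/48022) - 40198*(-1/156) = -3487/24011 + 20099/78 = 37101931/144066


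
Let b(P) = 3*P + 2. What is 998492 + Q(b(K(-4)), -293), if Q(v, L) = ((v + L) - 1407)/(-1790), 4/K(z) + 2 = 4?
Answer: 893651186/895 ≈ 9.9849e+5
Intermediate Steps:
K(z) = 2 (K(z) = 4/(-2 + 4) = 4/2 = 4*(½) = 2)
b(P) = 2 + 3*P
Q(v, L) = 1407/1790 - L/1790 - v/1790 (Q(v, L) = ((L + v) - 1407)*(-1/1790) = (-1407 + L + v)*(-1/1790) = 1407/1790 - L/1790 - v/1790)
998492 + Q(b(K(-4)), -293) = 998492 + (1407/1790 - 1/1790*(-293) - (2 + 3*2)/1790) = 998492 + (1407/1790 + 293/1790 - (2 + 6)/1790) = 998492 + (1407/1790 + 293/1790 - 1/1790*8) = 998492 + (1407/1790 + 293/1790 - 4/895) = 998492 + 846/895 = 893651186/895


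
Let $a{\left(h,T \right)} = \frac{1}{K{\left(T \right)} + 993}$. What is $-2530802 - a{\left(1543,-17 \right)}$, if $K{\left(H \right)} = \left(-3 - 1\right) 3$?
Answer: $- \frac{2482716763}{981} \approx -2.5308 \cdot 10^{6}$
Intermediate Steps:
$K{\left(H \right)} = -12$ ($K{\left(H \right)} = \left(-4\right) 3 = -12$)
$a{\left(h,T \right)} = \frac{1}{981}$ ($a{\left(h,T \right)} = \frac{1}{-12 + 993} = \frac{1}{981}$)
$-2530802 - a{\left(1543,-17 \right)} = -2530802 - \frac{1}{981} = - \frac{2482716763}{981}$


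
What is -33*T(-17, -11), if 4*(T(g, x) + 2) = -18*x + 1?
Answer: -6303/4 ≈ -1575.8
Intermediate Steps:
T(g, x) = -7/4 - 9*x/2 (T(g, x) = -2 + (-18*x + 1)/4 = -2 + (1 - 18*x)/4 = -2 + (¼ - 9*x/2) = -7/4 - 9*x/2)
-33*T(-17, -11) = -33*(-7/4 - 9/2*(-11)) = -33*(-7/4 + 99/2) = -33*191/4 = -6303/4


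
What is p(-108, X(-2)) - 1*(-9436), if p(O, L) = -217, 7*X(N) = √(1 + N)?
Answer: 9219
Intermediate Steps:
X(N) = √(1 + N)/7
p(-108, X(-2)) - 1*(-9436) = -217 - 1*(-9436) = -217 + 9436 = 9219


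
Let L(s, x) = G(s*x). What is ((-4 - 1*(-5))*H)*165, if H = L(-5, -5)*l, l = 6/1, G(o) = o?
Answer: 24750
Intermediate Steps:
L(s, x) = s*x
l = 6 (l = 6*1 = 6)
H = 150 (H = -5*(-5)*6 = 25*6 = 150)
((-4 - 1*(-5))*H)*165 = ((-4 - 1*(-5))*150)*165 = ((-4 + 5)*150)*165 = (1*150)*165 = 150*165 = 24750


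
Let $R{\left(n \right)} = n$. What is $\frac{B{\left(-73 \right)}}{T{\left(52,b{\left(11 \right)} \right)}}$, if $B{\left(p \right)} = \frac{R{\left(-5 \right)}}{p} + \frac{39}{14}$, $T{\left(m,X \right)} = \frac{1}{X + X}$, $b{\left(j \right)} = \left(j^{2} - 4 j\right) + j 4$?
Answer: $\frac{352957}{511} \approx 690.72$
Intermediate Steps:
$b{\left(j \right)} = j^{2}$ ($b{\left(j \right)} = \left(j^{2} - 4 j\right) + 4 j = j^{2}$)
$T{\left(m,X \right)} = \frac{1}{2 X}$
$B{\left(p \right)} = \frac{39}{14} - \frac{5}{p}$ ($B{\left(p \right)} = - \frac{5}{p} + \frac{39}{14} = \frac{39}{14} - \frac{5}{p}$)
$\frac{B{\left(-73 \right)}}{T{\left(52,b{\left(11 \right)} \right)}} = \frac{\frac{39}{14} - \frac{5}{-73}}{\frac{1}{2} \frac{1}{11^{2}}} = \frac{\frac{39}{14} - - \frac{5}{73}}{\frac{1}{2} \cdot \frac{1}{121}} = \frac{\frac{39}{14} + \frac{5}{73}}{\frac{1}{2} \cdot \frac{1}{121}} = \frac{2917 \frac{1}{\frac{1}{242}}}{1022} = \frac{2917}{1022} \cdot 242 = \frac{352957}{511}$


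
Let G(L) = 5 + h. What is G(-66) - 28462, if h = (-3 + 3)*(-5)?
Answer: -28457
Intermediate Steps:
h = 0 (h = 0*(-5) = 0)
G(L) = 5 (G(L) = 5 + 0 = 5)
G(-66) - 28462 = 5 - 28462 = -28457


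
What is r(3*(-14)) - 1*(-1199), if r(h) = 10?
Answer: 1209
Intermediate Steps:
r(3*(-14)) - 1*(-1199) = 10 - 1*(-1199) = 10 + 1199 = 1209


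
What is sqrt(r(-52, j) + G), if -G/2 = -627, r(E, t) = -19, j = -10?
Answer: sqrt(1235) ≈ 35.143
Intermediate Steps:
G = 1254 (G = -2*(-627) = 1254)
sqrt(r(-52, j) + G) = sqrt(-19 + 1254) = sqrt(1235)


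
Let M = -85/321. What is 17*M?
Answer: -1445/321 ≈ -4.5016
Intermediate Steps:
M = -85/321 (M = -85*1/321 = -85/321 ≈ -0.26480)
17*M = 17*(-85/321) = -1445/321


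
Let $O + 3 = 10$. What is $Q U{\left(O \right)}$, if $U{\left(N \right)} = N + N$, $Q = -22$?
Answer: $-308$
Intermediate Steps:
$O = 7$ ($O = -3 + 10 = 7$)
$U{\left(N \right)} = 2 N$
$Q U{\left(O \right)} = - 22 \cdot 2 \cdot 7 = \left(-22\right) 14 = -308$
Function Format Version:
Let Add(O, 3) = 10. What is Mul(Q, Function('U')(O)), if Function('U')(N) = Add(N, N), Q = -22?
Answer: -308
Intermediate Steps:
O = 7 (O = Add(-3, 10) = 7)
Function('U')(N) = Mul(2, N)
Mul(Q, Function('U')(O)) = Mul(-22, Mul(2, 7)) = Mul(-22, 14) = -308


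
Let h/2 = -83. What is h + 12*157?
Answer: 1718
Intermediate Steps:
h = -166 (h = 2*(-83) = -166)
h + 12*157 = -166 + 12*157 = -166 + 1884 = 1718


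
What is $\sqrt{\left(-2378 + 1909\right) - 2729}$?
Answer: $i \sqrt{3198} \approx 56.551 i$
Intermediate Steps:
$\sqrt{\left(-2378 + 1909\right) - 2729} = \sqrt{-469 - 2729} = \sqrt{-3198} = i \sqrt{3198}$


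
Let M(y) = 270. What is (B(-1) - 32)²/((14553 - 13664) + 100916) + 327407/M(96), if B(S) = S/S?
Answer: 2222128607/1832490 ≈ 1212.6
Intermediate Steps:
B(S) = 1
(B(-1) - 32)²/((14553 - 13664) + 100916) + 327407/M(96) = (1 - 32)²/((14553 - 13664) + 100916) + 327407/270 = (-31)²/(889 + 100916) + 327407*(1/270) = 961/101805 + 327407/270 = 2222128607/1832490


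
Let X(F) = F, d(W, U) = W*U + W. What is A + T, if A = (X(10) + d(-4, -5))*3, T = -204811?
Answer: -204733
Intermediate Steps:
d(W, U) = W + U*W (d(W, U) = U*W + W = W + U*W)
A = 78 (A = (10 - 4*(1 - 5))*3 = (10 - 4*(-4))*3 = (10 + 16)*3 = 26*3 = 78)
A + T = 78 - 204811 = -204733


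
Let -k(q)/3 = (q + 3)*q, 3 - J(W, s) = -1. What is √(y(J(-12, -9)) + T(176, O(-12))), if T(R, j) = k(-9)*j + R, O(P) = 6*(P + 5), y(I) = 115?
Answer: √7095 ≈ 84.232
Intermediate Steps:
J(W, s) = 4 (J(W, s) = 3 - 1*(-1) = 3 + 1 = 4)
k(q) = -3*q*(3 + q) (k(q) = -3*(q + 3)*q = -3*(3 + q)*q = -3*q*(3 + q))
O(P) = 30 + 6*P (O(P) = 6*(5 + P) = 30 + 6*P)
T(R, j) = R - 162*j (T(R, j) = (-3*(-9)*(3 - 9))*j + R = (-3*(-9)*(-6))*j + R = -162*j + R = R - 162*j)
√(y(J(-12, -9)) + T(176, O(-12))) = √(115 + (176 - 162*(30 + 6*(-12)))) = √(115 + (176 - 162*(30 - 72))) = √(115 + (176 - 162*(-42))) = √(115 + (176 + 6804)) = √(115 + 6980) = √7095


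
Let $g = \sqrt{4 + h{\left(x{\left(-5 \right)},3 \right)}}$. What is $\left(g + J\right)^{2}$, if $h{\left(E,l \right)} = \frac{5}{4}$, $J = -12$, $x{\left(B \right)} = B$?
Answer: $\frac{\left(24 - \sqrt{21}\right)^{2}}{4} \approx 94.259$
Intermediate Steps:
$h{\left(E,l \right)} = \frac{5}{4}$ ($h{\left(E,l \right)} = 5 \cdot \frac{1}{4} = \frac{5}{4}$)
$g = \frac{\sqrt{21}}{2}$ ($g = \sqrt{4 + \frac{5}{4}} = \sqrt{\frac{21}{4}} = \frac{\sqrt{21}}{2} \approx 2.2913$)
$\left(g + J\right)^{2} = \left(\frac{\sqrt{21}}{2} - 12\right)^{2} = \left(-12 + \frac{\sqrt{21}}{2}\right)^{2}$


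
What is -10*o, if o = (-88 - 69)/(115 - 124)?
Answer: -1570/9 ≈ -174.44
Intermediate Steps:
o = 157/9 (o = -157/(-9) = -157*(-⅑) = 157/9 ≈ 17.444)
-10*o = -10*157/9 = -1570/9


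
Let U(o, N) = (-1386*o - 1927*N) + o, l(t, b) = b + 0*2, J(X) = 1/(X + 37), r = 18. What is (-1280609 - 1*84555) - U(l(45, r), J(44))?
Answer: -108557027/81 ≈ -1.3402e+6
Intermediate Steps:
J(X) = 1/(37 + X)
l(t, b) = b (l(t, b) = b + 0 = b)
U(o, N) = -1927*N - 1385*o (U(o, N) = (-1927*N - 1386*o) + o = -1927*N - 1385*o)
(-1280609 - 1*84555) - U(l(45, r), J(44)) = (-1280609 - 1*84555) - (-1927/(37 + 44) - 1385*18) = (-1280609 - 84555) - (-1927/81 - 24930) = -1365164 - (-1927*1/81 - 24930) = -1365164 - (-1927/81 - 24930) = -1365164 - 1*(-2021257/81) = -1365164 + 2021257/81 = -108557027/81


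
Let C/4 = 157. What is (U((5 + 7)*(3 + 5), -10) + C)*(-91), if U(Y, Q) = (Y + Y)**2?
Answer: -3411772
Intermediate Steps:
U(Y, Q) = 4*Y**2 (U(Y, Q) = (2*Y)**2 = 4*Y**2)
C = 628 (C = 4*157 = 628)
(U((5 + 7)*(3 + 5), -10) + C)*(-91) = (4*((5 + 7)*(3 + 5))**2 + 628)*(-91) = (4*(12*8)**2 + 628)*(-91) = (4*96**2 + 628)*(-91) = (4*9216 + 628)*(-91) = (36864 + 628)*(-91) = 37492*(-91) = -3411772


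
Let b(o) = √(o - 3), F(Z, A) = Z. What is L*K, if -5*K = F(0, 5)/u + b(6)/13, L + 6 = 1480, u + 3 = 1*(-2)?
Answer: -1474*√3/65 ≈ -39.278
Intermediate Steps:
u = -5 (u = -3 + 1*(-2) = -3 - 2 = -5)
L = 1474 (L = -6 + 1480 = 1474)
b(o) = √(-3 + o)
K = -√3/65 (K = -(0/(-5) + √(-3 + 6)/13)/5 = -(0*(-⅕) + √3*(1/13))/5 = -(0 + √3/13)/5 = -√3/65 ≈ -0.026647)
L*K = 1474*(-√3/65) = -1474*√3/65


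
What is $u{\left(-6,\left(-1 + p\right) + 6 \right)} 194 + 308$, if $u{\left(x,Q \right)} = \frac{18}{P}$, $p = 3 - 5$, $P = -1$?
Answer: $-3184$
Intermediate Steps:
$p = -2$ ($p = 3 - 5 = -2$)
$u{\left(x,Q \right)} = -18$ ($u{\left(x,Q \right)} = \frac{18}{-1} = 18 \left(-1\right) = -18$)
$u{\left(-6,\left(-1 + p\right) + 6 \right)} 194 + 308 = \left(-18\right) 194 + 308 = -3492 + 308 = -3184$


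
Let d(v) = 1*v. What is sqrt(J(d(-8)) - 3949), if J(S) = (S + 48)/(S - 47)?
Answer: I*sqrt(477917)/11 ≈ 62.847*I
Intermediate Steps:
d(v) = v
J(S) = (48 + S)/(-47 + S)
sqrt(J(d(-8)) - 3949) = sqrt((48 - 8)/(-47 - 8) - 3949) = sqrt(40/(-55) - 3949) = sqrt(-1/55*40 - 3949) = sqrt(-8/11 - 3949) = sqrt(-43447/11) = I*sqrt(477917)/11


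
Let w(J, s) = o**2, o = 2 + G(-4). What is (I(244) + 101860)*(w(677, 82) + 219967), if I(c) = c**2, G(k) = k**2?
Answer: 35554086236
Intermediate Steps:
o = 18 (o = 2 + (-4)**2 = 2 + 16 = 18)
w(J, s) = 324 (w(J, s) = 18**2 = 324)
(I(244) + 101860)*(w(677, 82) + 219967) = (244**2 + 101860)*(324 + 219967) = (59536 + 101860)*220291 = 161396*220291 = 35554086236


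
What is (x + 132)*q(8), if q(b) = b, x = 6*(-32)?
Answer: -480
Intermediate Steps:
x = -192
(x + 132)*q(8) = (-192 + 132)*8 = -60*8 = -480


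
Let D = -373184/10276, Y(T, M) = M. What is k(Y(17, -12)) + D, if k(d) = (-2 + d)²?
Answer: 58604/367 ≈ 159.68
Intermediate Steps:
D = -13328/367 (D = -373184*1/10276 = -13328/367 ≈ -36.316)
k(Y(17, -12)) + D = (-2 - 12)² - 13328/367 = (-14)² - 13328/367 = 196 - 13328/367 = 58604/367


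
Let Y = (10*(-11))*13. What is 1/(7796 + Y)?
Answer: 1/6366 ≈ 0.00015708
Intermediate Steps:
Y = -1430 (Y = -110*13 = -1430)
1/(7796 + Y) = 1/(7796 - 1430) = 1/6366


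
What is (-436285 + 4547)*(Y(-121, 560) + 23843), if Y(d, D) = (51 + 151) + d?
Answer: -10328899912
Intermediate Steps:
Y(d, D) = 202 + d
(-436285 + 4547)*(Y(-121, 560) + 23843) = (-436285 + 4547)*((202 - 121) + 23843) = -431738*(81 + 23843) = -431738*23924 = -10328899912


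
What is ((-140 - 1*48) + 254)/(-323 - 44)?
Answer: -66/367 ≈ -0.17984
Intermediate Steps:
((-140 - 1*48) + 254)/(-323 - 44) = ((-140 - 48) + 254)/(-367) = (-188 + 254)*(-1/367) = 66*(-1/367) = -66/367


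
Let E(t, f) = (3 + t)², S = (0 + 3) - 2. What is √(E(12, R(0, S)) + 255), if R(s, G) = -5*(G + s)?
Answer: 4*√30 ≈ 21.909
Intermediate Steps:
S = 1 (S = 3 - 2 = 1)
R(s, G) = -5*G - 5*s
√(E(12, R(0, S)) + 255) = √((3 + 12)² + 255) = √(15² + 255) = √(225 + 255) = √480 = 4*√30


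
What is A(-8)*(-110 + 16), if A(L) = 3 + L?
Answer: 470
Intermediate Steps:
A(-8)*(-110 + 16) = (3 - 8)*(-110 + 16) = -5*(-94) = 470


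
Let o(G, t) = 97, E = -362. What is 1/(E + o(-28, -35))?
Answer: -1/265 ≈ -0.0037736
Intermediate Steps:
1/(E + o(-28, -35)) = 1/(-362 + 97) = 1/(-265) = -1/265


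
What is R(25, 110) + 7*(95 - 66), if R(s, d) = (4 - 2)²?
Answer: 207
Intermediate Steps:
R(s, d) = 4 (R(s, d) = 2² = 4)
R(25, 110) + 7*(95 - 66) = 4 + 7*(95 - 66) = 4 + 7*29 = 4 + 203 = 207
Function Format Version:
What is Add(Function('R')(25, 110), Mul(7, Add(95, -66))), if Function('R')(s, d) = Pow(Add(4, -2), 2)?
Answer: 207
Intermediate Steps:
Function('R')(s, d) = 4 (Function('R')(s, d) = Pow(2, 2) = 4)
Add(Function('R')(25, 110), Mul(7, Add(95, -66))) = Add(4, Mul(7, Add(95, -66))) = Add(4, Mul(7, 29)) = Add(4, 203) = 207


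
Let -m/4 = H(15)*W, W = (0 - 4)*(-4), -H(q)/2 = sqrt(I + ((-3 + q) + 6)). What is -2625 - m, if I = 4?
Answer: -2625 - 128*sqrt(22) ≈ -3225.4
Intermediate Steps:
H(q) = -2*sqrt(7 + q) (H(q) = -2*sqrt(4 + ((-3 + q) + 6)) = -2*sqrt(4 + (3 + q)) = -2*sqrt(7 + q))
W = 16 (W = -4*(-4) = 16)
m = 128*sqrt(22) (m = -4*(-2*sqrt(7 + 15))*16 = -4*(-2*sqrt(22))*16 = -(-128)*sqrt(22) = 128*sqrt(22) ≈ 600.37)
-2625 - m = -2625 - 128*sqrt(22)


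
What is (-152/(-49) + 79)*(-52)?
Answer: -209196/49 ≈ -4269.3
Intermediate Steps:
(-152/(-49) + 79)*(-52) = (-152*(-1/49) + 79)*(-52) = (152/49 + 79)*(-52) = (4023/49)*(-52) = -209196/49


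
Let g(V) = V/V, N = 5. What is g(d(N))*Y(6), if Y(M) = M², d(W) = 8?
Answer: 36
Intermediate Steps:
g(V) = 1
g(d(N))*Y(6) = 1*6² = 1*36 = 36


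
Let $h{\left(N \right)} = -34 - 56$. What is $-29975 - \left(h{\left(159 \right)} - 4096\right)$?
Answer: $-25789$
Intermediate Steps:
$h{\left(N \right)} = -90$
$-29975 - \left(h{\left(159 \right)} - 4096\right) = -29975 - \left(-90 - 4096\right) = -29975 - -4186 = -29975 + 4186 = -25789$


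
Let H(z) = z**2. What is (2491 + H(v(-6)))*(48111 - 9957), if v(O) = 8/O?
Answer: 285328330/3 ≈ 9.5109e+7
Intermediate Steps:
(2491 + H(v(-6)))*(48111 - 9957) = (2491 + (8/(-6))**2)*(48111 - 9957) = (2491 + (8*(-1/6))**2)*38154 = (2491 + (-4/3)**2)*38154 = (2491 + 16/9)*38154 = (22435/9)*38154 = 285328330/3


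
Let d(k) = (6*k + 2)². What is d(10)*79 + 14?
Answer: 303690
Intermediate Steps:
d(k) = (2 + 6*k)²
d(10)*79 + 14 = (4*(1 + 3*10)²)*79 + 14 = (4*(1 + 30)²)*79 + 14 = (4*31²)*79 + 14 = (4*961)*79 + 14 = 3844*79 + 14 = 303676 + 14 = 303690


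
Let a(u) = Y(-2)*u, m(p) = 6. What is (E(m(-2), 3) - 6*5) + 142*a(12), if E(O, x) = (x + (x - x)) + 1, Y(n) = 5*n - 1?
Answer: -18770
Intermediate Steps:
Y(n) = -1 + 5*n
E(O, x) = 1 + x (E(O, x) = (x + 0) + 1 = x + 1 = 1 + x)
a(u) = -11*u (a(u) = (-1 + 5*(-2))*u = (-1 - 10)*u = -11*u)
(E(m(-2), 3) - 6*5) + 142*a(12) = ((1 + 3) - 6*5) + 142*(-11*12) = (4 - 30) + 142*(-132) = -26 - 18744 = -18770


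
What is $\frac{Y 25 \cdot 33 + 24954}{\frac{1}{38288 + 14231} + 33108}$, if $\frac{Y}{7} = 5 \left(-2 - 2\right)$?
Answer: $- \frac{4755385374}{1738799053} \approx -2.7349$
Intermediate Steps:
$Y = -140$ ($Y = 7 \cdot 5 \left(-2 - 2\right) = 7 \cdot 5 \left(-4\right) = 7 \left(-20\right) = -140$)
$\frac{Y 25 \cdot 33 + 24954}{\frac{1}{38288 + 14231} + 33108} = \frac{\left(-140\right) 25 \cdot 33 + 24954}{\frac{1}{38288 + 14231} + 33108} = \frac{\left(-3500\right) 33 + 24954}{\frac{1}{52519} + 33108} = \frac{-115500 + 24954}{\frac{1}{52519} + 33108} = - \frac{90546}{\frac{1738799053}{52519}} = \left(-90546\right) \frac{52519}{1738799053} = - \frac{4755385374}{1738799053}$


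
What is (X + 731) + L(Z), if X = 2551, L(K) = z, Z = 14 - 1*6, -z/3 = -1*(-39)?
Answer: 3165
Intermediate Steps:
z = -117 (z = -(-3)*(-39) = -3*39 = -117)
Z = 8 (Z = 14 - 6 = 8)
L(K) = -117
(X + 731) + L(Z) = (2551 + 731) - 117 = 3282 - 117 = 3165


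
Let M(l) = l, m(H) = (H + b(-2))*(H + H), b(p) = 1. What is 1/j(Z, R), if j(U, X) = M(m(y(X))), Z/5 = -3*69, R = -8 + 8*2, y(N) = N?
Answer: 1/144 ≈ 0.0069444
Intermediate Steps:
m(H) = 2*H*(1 + H) (m(H) = (H + 1)*(H + H) = (1 + H)*(2*H) = 2*H*(1 + H))
R = 8 (R = -8 + 16 = 8)
Z = -1035 (Z = 5*(-3*69) = 5*(-207) = -1035)
j(U, X) = 2*X*(1 + X)
1/j(Z, R) = 1/(2*8*(1 + 8)) = 1/(2*8*9) = 1/144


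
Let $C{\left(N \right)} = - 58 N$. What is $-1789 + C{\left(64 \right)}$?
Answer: $-5501$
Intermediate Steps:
$-1789 + C{\left(64 \right)} = -1789 - 3712 = -5501$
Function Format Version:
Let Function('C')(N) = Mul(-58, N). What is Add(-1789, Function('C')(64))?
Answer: -5501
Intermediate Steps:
Add(-1789, Function('C')(64)) = Add(-1789, Mul(-58, 64)) = Add(-1789, -3712) = -5501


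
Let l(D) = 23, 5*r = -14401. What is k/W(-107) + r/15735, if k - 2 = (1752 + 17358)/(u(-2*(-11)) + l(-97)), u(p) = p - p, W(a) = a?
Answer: -1542539161/193619175 ≈ -7.9669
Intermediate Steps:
r = -14401/5 (r = (⅕)*(-14401) = -14401/5 ≈ -2880.2)
u(p) = 0
k = 19156/23 (k = 2 + (1752 + 17358)/(0 + 23) = 2 + 19110/23 = 19156/23 ≈ 832.87)
k/W(-107) + r/15735 = (19156/23)/(-107) - 14401/5/15735 = (19156/23)*(-1/107) - 14401/5*1/15735 = -19156/2461 - 14401/78675 = -1542539161/193619175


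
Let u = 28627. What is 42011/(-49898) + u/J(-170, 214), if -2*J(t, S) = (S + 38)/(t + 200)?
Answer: -7143032461/1047858 ≈ -6816.8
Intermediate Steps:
J(t, S) = -(38 + S)/(2*(200 + t)) (J(t, S) = -(S + 38)/(2*(t + 200)) = -(38 + S)/(2*(200 + t)))
42011/(-49898) + u/J(-170, 214) = 42011/(-49898) + 28627/(((-38 - 1*214)/(2*(200 - 170)))) = 42011*(-1/49898) + 28627/(((½)*(-38 - 214)/30)) = -42011/49898 + 28627/(((½)*(1/30)*(-252))) = -42011/49898 + 28627/(-21/5) = -42011/49898 + 28627*(-5/21) = -42011/49898 - 143135/21 = -7143032461/1047858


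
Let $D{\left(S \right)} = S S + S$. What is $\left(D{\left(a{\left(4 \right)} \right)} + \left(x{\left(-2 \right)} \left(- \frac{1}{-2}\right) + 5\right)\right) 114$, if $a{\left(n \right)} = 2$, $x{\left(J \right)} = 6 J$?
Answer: $570$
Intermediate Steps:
$D{\left(S \right)} = S + S^{2}$ ($D{\left(S \right)} = S^{2} + S = S + S^{2}$)
$\left(D{\left(a{\left(4 \right)} \right)} + \left(x{\left(-2 \right)} \left(- \frac{1}{-2}\right) + 5\right)\right) 114 = \left(2 \left(1 + 2\right) + \left(6 \left(-2\right) \left(- \frac{1}{-2}\right) + 5\right)\right) 114 = \left(2 \cdot 3 + \left(- 12 \left(\left(-1\right) \left(- \frac{1}{2}\right)\right) + 5\right)\right) 114 = \left(6 + \left(\left(-12\right) \frac{1}{2} + 5\right)\right) 114 = \left(6 + \left(-6 + 5\right)\right) 114 = \left(6 - 1\right) 114 = 5 \cdot 114 = 570$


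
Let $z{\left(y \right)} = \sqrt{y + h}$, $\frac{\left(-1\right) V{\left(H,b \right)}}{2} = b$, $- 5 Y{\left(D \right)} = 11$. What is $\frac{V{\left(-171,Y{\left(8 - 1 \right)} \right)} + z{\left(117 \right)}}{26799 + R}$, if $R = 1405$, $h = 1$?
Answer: $\frac{1}{6410} + \frac{\sqrt{118}}{28204} \approx 0.00054116$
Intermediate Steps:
$Y{\left(D \right)} = - \frac{11}{5}$ ($Y{\left(D \right)} = \left(- \frac{1}{5}\right) 11 = - \frac{11}{5}$)
$V{\left(H,b \right)} = - 2 b$
$z{\left(y \right)} = \sqrt{1 + y}$ ($z{\left(y \right)} = \sqrt{y + 1} = \sqrt{1 + y}$)
$\frac{V{\left(-171,Y{\left(8 - 1 \right)} \right)} + z{\left(117 \right)}}{26799 + R} = \frac{\left(-2\right) \left(- \frac{11}{5}\right) + \sqrt{1 + 117}}{26799 + 1405} = \frac{\frac{22}{5} + \sqrt{118}}{28204} = \left(\frac{22}{5} + \sqrt{118}\right) \frac{1}{28204} = \frac{1}{6410} + \frac{\sqrt{118}}{28204}$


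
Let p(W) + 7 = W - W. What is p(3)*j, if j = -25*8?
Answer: 1400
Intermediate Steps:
p(W) = -7 (p(W) = -7 + (W - W) = -7 + 0 = -7)
j = -200
p(3)*j = -7*(-200) = 1400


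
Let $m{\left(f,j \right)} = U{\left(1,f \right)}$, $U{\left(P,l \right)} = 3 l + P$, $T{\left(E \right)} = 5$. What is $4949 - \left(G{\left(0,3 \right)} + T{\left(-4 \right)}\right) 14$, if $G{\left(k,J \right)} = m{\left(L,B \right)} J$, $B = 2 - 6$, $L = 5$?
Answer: $4207$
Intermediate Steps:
$B = -4$ ($B = 2 - 6 = -4$)
$U{\left(P,l \right)} = P + 3 l$
$m{\left(f,j \right)} = 1 + 3 f$
$G{\left(k,J \right)} = 16 J$ ($G{\left(k,J \right)} = \left(1 + 3 \cdot 5\right) J = \left(1 + 15\right) J = 16 J$)
$4949 - \left(G{\left(0,3 \right)} + T{\left(-4 \right)}\right) 14 = 4949 - \left(16 \cdot 3 + 5\right) 14 = 4949 - \left(48 + 5\right) 14 = 4949 - 53 \cdot 14 = 4949 - 742 = 4207$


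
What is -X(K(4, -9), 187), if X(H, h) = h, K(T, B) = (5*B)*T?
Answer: -187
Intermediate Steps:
K(T, B) = 5*B*T
-X(K(4, -9), 187) = -1*187 = -187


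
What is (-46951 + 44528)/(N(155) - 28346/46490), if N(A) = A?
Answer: -56322635/3588802 ≈ -15.694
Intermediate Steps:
(-46951 + 44528)/(N(155) - 28346/46490) = (-46951 + 44528)/(155 - 28346/46490) = -2423/(155 - 28346*1/46490) = -2423/(155 - 14173/23245) = -2423/3588802/23245 = -2423*23245/3588802 = -56322635/3588802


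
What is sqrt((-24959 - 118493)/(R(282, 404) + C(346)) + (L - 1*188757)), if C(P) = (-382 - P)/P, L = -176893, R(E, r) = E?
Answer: 2*I*sqrt(53658601717457)/24211 ≈ 605.11*I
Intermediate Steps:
C(P) = (-382 - P)/P
sqrt((-24959 - 118493)/(R(282, 404) + C(346)) + (L - 1*188757)) = sqrt((-24959 - 118493)/(282 + (-382 - 1*346)/346) + (-176893 - 1*188757)) = sqrt(-143452/(282 + (-382 - 346)/346) + (-176893 - 188757)) = sqrt(-143452/(282 + (1/346)*(-728)) - 365650) = sqrt(-143452/(282 - 364/173) - 365650) = sqrt(-143452/48422/173 - 365650) = sqrt(-143452*173/48422 - 365650) = sqrt(-12408598/24211 - 365650) = sqrt(-8865160748/24211) = 2*I*sqrt(53658601717457)/24211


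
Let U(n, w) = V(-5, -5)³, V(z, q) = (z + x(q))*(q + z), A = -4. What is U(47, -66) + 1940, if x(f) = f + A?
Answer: 2745940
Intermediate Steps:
x(f) = -4 + f (x(f) = f - 4 = -4 + f)
V(z, q) = (q + z)*(-4 + q + z) (V(z, q) = (z + (-4 + q))*(q + z) = (-4 + q + z)*(q + z) = (q + z)*(-4 + q + z))
U(n, w) = 2744000 (U(n, w) = ((-5)² - 5*(-5) - 5*(-4 - 5) - 5*(-4 - 5))³ = (25 + 25 - 5*(-9) - 5*(-9))³ = (25 + 25 + 45 + 45)³ = 140³ = 2744000)
U(47, -66) + 1940 = 2744000 + 1940 = 2745940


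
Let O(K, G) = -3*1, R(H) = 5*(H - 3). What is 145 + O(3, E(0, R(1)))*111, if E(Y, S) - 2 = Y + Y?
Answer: -188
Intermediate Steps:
R(H) = -15 + 5*H (R(H) = 5*(-3 + H) = -15 + 5*H)
E(Y, S) = 2 + 2*Y (E(Y, S) = 2 + (Y + Y) = 2 + 2*Y)
O(K, G) = -3
145 + O(3, E(0, R(1)))*111 = 145 - 3*111 = 145 - 333 = -188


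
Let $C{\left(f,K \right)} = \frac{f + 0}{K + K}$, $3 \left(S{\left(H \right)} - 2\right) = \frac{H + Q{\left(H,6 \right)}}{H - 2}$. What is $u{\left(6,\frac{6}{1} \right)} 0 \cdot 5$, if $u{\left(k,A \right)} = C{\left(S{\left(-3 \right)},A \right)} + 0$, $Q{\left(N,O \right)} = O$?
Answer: $0$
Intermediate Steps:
$S{\left(H \right)} = 2 + \frac{6 + H}{3 \left(-2 + H\right)}$ ($S{\left(H \right)} = 2 + \frac{\left(H + 6\right) \frac{1}{H - 2}}{3} = 2 + \frac{\left(6 + H\right) \frac{1}{-2 + H}}{3} = 2 + \frac{\frac{1}{-2 + H} \left(6 + H\right)}{3} = 2 + \frac{6 + H}{3 \left(-2 + H\right)}$)
$C{\left(f,K \right)} = \frac{f}{2 K}$
$u{\left(k,A \right)} = \frac{9}{10 A}$ ($u{\left(k,A \right)} = \frac{\frac{1}{3} \frac{1}{-2 - 3} \left(-6 + 7 \left(-3\right)\right)}{2 A} + 0 = \frac{\frac{1}{3} \frac{1}{-5} \left(-6 - 21\right)}{2 A} + 0 = \frac{\frac{1}{3} \left(- \frac{1}{5}\right) \left(-27\right)}{2 A} + 0 = \frac{1}{2} \cdot \frac{9}{5} \frac{1}{A} + 0 = \frac{9}{10 A} + 0 = \frac{9}{10 A}$)
$u{\left(6,\frac{6}{1} \right)} 0 \cdot 5 = \frac{9}{10 \cdot \frac{6}{1}} \cdot 0 \cdot 5 = \frac{9}{10 \cdot 6 \cdot 1} \cdot 0 \cdot 5 = \frac{9}{10 \cdot 6} \cdot 0 \cdot 5 = \frac{9}{10} \cdot \frac{1}{6} \cdot 0 \cdot 5 = \frac{3}{20} \cdot 0 \cdot 5 = 0 \cdot 5 = 0$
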